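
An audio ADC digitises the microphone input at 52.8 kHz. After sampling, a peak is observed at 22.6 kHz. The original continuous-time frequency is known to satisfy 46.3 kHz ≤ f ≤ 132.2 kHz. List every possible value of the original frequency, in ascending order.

75.4 kHz, 83 kHz, 128.2 kHz

Frequencies that alias to 22.6 kHz are k·fs ± 22.6 kHz for integer k ≥ 0.
k=0: 22.6 kHz.
k=1: 30.2 kHz, 75.4 kHz.
k=2: 83 kHz, 128.2 kHz.
k=3: 135.8 kHz, 181 kHz.
Within [46.3 kHz, 132.2 kHz]: 75.4 kHz, 83 kHz, 128.2 kHz.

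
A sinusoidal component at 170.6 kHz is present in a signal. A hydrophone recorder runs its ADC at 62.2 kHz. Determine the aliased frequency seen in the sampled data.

16 kHz

170.6 kHz mod fs = 46.2 kHz.
46.2 kHz > fs/2 = 31.1 kHz, folds to fs − 46.2 kHz = 16 kHz.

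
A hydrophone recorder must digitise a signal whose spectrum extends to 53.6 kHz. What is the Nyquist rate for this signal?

Nyquist rate = 2 × 53.6 kHz = 107.2 kHz.

107.2 kHz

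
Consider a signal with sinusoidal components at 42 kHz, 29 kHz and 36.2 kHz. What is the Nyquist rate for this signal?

Highest-frequency component: 42 kHz.
Nyquist rate = 2 × 42 kHz = 84 kHz.

84 kHz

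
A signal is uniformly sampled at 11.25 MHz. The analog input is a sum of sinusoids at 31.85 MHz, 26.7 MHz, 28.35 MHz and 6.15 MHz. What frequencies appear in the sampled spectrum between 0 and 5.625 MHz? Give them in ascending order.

fs/2 = 5.625 MHz.
31.85 MHz mod fs = 9.35 MHz.
9.35 MHz > fs/2 = 5.625 MHz, folds to fs − 9.35 MHz = 1.9 MHz.
26.7 MHz mod fs = 4.2 MHz.
4.2 MHz ≤ fs/2 = 5.625 MHz, appears at 4.2 MHz.
28.35 MHz mod fs = 5.85 MHz.
5.85 MHz > fs/2 = 5.625 MHz, folds to fs − 5.85 MHz = 5.4 MHz.
6.15 MHz > fs/2 = 5.625 MHz, folds to fs − 6.15 MHz = 5.1 MHz.
Distinct values: {1.9 MHz, 4.2 MHz, 5.1 MHz, 5.4 MHz}.

1.9 MHz, 4.2 MHz, 5.1 MHz, 5.4 MHz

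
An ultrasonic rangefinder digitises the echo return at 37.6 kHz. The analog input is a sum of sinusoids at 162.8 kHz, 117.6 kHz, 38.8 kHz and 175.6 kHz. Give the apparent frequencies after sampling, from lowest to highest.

1.2 kHz, 4.8 kHz, 12.4 kHz

fs/2 = 18.8 kHz.
162.8 kHz mod fs = 12.4 kHz.
12.4 kHz ≤ fs/2 = 18.8 kHz, appears at 12.4 kHz.
117.6 kHz mod fs = 4.8 kHz.
4.8 kHz ≤ fs/2 = 18.8 kHz, appears at 4.8 kHz.
38.8 kHz mod fs = 1.2 kHz.
1.2 kHz ≤ fs/2 = 18.8 kHz, appears at 1.2 kHz.
175.6 kHz mod fs = 25.2 kHz.
25.2 kHz > fs/2 = 18.8 kHz, folds to fs − 25.2 kHz = 12.4 kHz.
Distinct values: {1.2 kHz, 4.8 kHz, 12.4 kHz}.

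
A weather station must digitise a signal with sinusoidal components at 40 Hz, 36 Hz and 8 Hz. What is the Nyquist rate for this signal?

80 Hz

Highest-frequency component: 40 Hz.
Nyquist rate = 2 × 40 Hz = 80 Hz.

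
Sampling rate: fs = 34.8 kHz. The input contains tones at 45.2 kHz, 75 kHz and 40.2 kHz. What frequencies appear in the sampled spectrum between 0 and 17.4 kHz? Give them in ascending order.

5.4 kHz, 10.4 kHz

fs/2 = 17.4 kHz.
45.2 kHz mod fs = 10.4 kHz.
10.4 kHz ≤ fs/2 = 17.4 kHz, appears at 10.4 kHz.
75 kHz mod fs = 5.4 kHz.
5.4 kHz ≤ fs/2 = 17.4 kHz, appears at 5.4 kHz.
40.2 kHz mod fs = 5.4 kHz.
5.4 kHz ≤ fs/2 = 17.4 kHz, appears at 5.4 kHz.
Distinct values: {5.4 kHz, 10.4 kHz}.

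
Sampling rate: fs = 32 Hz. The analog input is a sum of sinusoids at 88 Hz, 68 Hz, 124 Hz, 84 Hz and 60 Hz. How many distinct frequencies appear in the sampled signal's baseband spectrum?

fs/2 = 16 Hz.
88 Hz mod fs = 24 Hz.
24 Hz > fs/2 = 16 Hz, folds to fs − 24 Hz = 8 Hz.
68 Hz mod fs = 4 Hz.
4 Hz ≤ fs/2 = 16 Hz, appears at 4 Hz.
124 Hz mod fs = 28 Hz.
28 Hz > fs/2 = 16 Hz, folds to fs − 28 Hz = 4 Hz.
84 Hz mod fs = 20 Hz.
20 Hz > fs/2 = 16 Hz, folds to fs − 20 Hz = 12 Hz.
60 Hz mod fs = 28 Hz.
28 Hz > fs/2 = 16 Hz, folds to fs − 28 Hz = 4 Hz.
Distinct values: {4 Hz, 8 Hz, 12 Hz} → 3.

3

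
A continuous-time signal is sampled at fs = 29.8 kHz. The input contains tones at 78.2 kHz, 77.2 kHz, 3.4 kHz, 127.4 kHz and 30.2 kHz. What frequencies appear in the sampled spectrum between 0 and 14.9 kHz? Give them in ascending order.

fs/2 = 14.9 kHz.
78.2 kHz mod fs = 18.6 kHz.
18.6 kHz > fs/2 = 14.9 kHz, folds to fs − 18.6 kHz = 11.2 kHz.
77.2 kHz mod fs = 17.6 kHz.
17.6 kHz > fs/2 = 14.9 kHz, folds to fs − 17.6 kHz = 12.2 kHz.
3.4 kHz ≤ fs/2 = 14.9 kHz, passes unchanged.
127.4 kHz mod fs = 8.2 kHz.
8.2 kHz ≤ fs/2 = 14.9 kHz, appears at 8.2 kHz.
30.2 kHz mod fs = 0.4 kHz.
0.4 kHz ≤ fs/2 = 14.9 kHz, appears at 0.4 kHz.
Distinct values: {0.4 kHz, 3.4 kHz, 8.2 kHz, 11.2 kHz, 12.2 kHz}.

0.4 kHz, 3.4 kHz, 8.2 kHz, 11.2 kHz, 12.2 kHz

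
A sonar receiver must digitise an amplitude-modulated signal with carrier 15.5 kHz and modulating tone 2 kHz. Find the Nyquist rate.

AM sidebands sit at fc ± fm = 13.5 kHz and 17.5 kHz.
Highest-frequency component: 17.5 kHz.
Nyquist rate = 2 × 17.5 kHz = 35 kHz.

35 kHz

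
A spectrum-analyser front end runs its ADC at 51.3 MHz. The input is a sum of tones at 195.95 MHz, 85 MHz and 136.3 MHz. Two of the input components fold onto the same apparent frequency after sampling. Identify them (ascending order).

fs/2 = 25.65 MHz.
195.95 MHz mod fs = 42.05 MHz.
42.05 MHz > fs/2 = 25.65 MHz, folds to fs − 42.05 MHz = 9.25 MHz.
85 MHz mod fs = 33.7 MHz.
33.7 MHz > fs/2 = 25.65 MHz, folds to fs − 33.7 MHz = 17.6 MHz.
136.3 MHz mod fs = 33.7 MHz.
33.7 MHz > fs/2 = 25.65 MHz, folds to fs − 33.7 MHz = 17.6 MHz.
85 MHz and 136.3 MHz both map to 17.6 MHz.

85 MHz, 136.3 MHz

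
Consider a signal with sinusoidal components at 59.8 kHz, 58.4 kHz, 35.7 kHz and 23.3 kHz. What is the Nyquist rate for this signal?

Highest-frequency component: 59.8 kHz.
Nyquist rate = 2 × 59.8 kHz = 119.6 kHz.

119.6 kHz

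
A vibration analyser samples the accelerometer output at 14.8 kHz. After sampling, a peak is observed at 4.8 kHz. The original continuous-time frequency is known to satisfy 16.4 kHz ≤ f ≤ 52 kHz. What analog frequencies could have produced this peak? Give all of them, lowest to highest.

19.6 kHz, 24.8 kHz, 34.4 kHz, 39.6 kHz, 49.2 kHz

Frequencies that alias to 4.8 kHz are k·fs ± 4.8 kHz for integer k ≥ 0.
k=0: 4.8 kHz.
k=1: 10 kHz, 19.6 kHz.
k=2: 24.8 kHz, 34.4 kHz.
k=3: 39.6 kHz, 49.2 kHz.
k=4: 54.4 kHz, 64 kHz.
Within [16.4 kHz, 52 kHz]: 19.6 kHz, 24.8 kHz, 34.4 kHz, 39.6 kHz, 49.2 kHz.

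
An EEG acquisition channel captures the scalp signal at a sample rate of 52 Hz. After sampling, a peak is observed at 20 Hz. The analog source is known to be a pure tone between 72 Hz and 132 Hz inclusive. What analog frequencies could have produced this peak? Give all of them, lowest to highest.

72 Hz, 84 Hz, 124 Hz

Frequencies that alias to 20 Hz are k·fs ± 20 Hz for integer k ≥ 0.
k=0: 20 Hz.
k=1: 32 Hz, 72 Hz.
k=2: 84 Hz, 124 Hz.
k=3: 136 Hz, 176 Hz.
Within [72 Hz, 132 Hz]: 72 Hz, 84 Hz, 124 Hz.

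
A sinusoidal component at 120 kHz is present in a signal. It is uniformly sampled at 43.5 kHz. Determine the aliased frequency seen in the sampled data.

10.5 kHz

120 kHz mod fs = 33 kHz.
33 kHz > fs/2 = 21.75 kHz, folds to fs − 33 kHz = 10.5 kHz.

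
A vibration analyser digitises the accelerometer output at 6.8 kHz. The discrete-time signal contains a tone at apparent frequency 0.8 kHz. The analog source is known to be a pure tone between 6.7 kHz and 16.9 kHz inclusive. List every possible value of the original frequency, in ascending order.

7.6 kHz, 12.8 kHz, 14.4 kHz

Frequencies that alias to 0.8 kHz are k·fs ± 0.8 kHz for integer k ≥ 0.
k=0: 0.8 kHz.
k=1: 6 kHz, 7.6 kHz.
k=2: 12.8 kHz, 14.4 kHz.
k=3: 19.6 kHz, 21.2 kHz.
Within [6.7 kHz, 16.9 kHz]: 7.6 kHz, 12.8 kHz, 14.4 kHz.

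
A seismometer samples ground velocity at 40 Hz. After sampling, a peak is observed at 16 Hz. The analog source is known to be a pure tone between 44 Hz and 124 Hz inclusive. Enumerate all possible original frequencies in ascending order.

Frequencies that alias to 16 Hz are k·fs ± 16 Hz for integer k ≥ 0.
k=0: 16 Hz.
k=1: 24 Hz, 56 Hz.
k=2: 64 Hz, 96 Hz.
k=3: 104 Hz, 136 Hz.
k=4: 144 Hz, 176 Hz.
Within [44 Hz, 124 Hz]: 56 Hz, 64 Hz, 96 Hz, 104 Hz.

56 Hz, 64 Hz, 96 Hz, 104 Hz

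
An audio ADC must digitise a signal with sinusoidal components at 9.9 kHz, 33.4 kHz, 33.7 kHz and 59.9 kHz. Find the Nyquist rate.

Highest-frequency component: 59.9 kHz.
Nyquist rate = 2 × 59.9 kHz = 119.8 kHz.

119.8 kHz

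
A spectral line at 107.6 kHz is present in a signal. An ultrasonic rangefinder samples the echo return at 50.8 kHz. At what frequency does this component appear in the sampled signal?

6 kHz

107.6 kHz mod fs = 6 kHz.
6 kHz ≤ fs/2 = 25.4 kHz, appears at 6 kHz.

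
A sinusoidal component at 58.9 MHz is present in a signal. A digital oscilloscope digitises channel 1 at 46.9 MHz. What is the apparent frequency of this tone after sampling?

58.9 MHz mod fs = 12 MHz.
12 MHz ≤ fs/2 = 23.45 MHz, appears at 12 MHz.

12 MHz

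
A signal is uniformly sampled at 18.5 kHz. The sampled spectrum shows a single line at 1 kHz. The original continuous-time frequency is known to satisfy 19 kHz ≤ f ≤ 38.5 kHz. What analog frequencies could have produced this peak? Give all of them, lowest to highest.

Frequencies that alias to 1 kHz are k·fs ± 1 kHz for integer k ≥ 0.
k=0: 1 kHz.
k=1: 17.5 kHz, 19.5 kHz.
k=2: 36 kHz, 38 kHz.
k=3: 54.5 kHz, 56.5 kHz.
Within [19 kHz, 38.5 kHz]: 19.5 kHz, 36 kHz, 38 kHz.

19.5 kHz, 36 kHz, 38 kHz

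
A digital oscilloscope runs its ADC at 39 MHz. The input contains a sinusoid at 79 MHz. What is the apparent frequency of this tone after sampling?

79 MHz mod fs = 1 MHz.
1 MHz ≤ fs/2 = 19.5 MHz, appears at 1 MHz.

1 MHz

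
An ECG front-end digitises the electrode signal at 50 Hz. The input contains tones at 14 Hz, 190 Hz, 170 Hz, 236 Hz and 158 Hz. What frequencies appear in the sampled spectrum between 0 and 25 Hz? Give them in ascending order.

8 Hz, 10 Hz, 14 Hz, 20 Hz

fs/2 = 25 Hz.
14 Hz ≤ fs/2 = 25 Hz, passes unchanged.
190 Hz mod fs = 40 Hz.
40 Hz > fs/2 = 25 Hz, folds to fs − 40 Hz = 10 Hz.
170 Hz mod fs = 20 Hz.
20 Hz ≤ fs/2 = 25 Hz, appears at 20 Hz.
236 Hz mod fs = 36 Hz.
36 Hz > fs/2 = 25 Hz, folds to fs − 36 Hz = 14 Hz.
158 Hz mod fs = 8 Hz.
8 Hz ≤ fs/2 = 25 Hz, appears at 8 Hz.
Distinct values: {8 Hz, 10 Hz, 14 Hz, 20 Hz}.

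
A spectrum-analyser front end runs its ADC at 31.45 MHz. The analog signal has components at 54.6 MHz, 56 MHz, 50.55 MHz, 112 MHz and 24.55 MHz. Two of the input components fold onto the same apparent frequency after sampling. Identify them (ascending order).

24.55 MHz, 56 MHz

fs/2 = 15.725 MHz.
54.6 MHz mod fs = 23.15 MHz.
23.15 MHz > fs/2 = 15.725 MHz, folds to fs − 23.15 MHz = 8.3 MHz.
56 MHz mod fs = 24.55 MHz.
24.55 MHz > fs/2 = 15.725 MHz, folds to fs − 24.55 MHz = 6.9 MHz.
50.55 MHz mod fs = 19.1 MHz.
19.1 MHz > fs/2 = 15.725 MHz, folds to fs − 19.1 MHz = 12.35 MHz.
112 MHz mod fs = 17.65 MHz.
17.65 MHz > fs/2 = 15.725 MHz, folds to fs − 17.65 MHz = 13.8 MHz.
24.55 MHz > fs/2 = 15.725 MHz, folds to fs − 24.55 MHz = 6.9 MHz.
24.55 MHz and 56 MHz both map to 6.9 MHz.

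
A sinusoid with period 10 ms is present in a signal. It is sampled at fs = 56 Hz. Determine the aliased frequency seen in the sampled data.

12 Hz

T = 10 ms → f = 1/T = 100 Hz.
100 Hz mod fs = 44 Hz.
44 Hz > fs/2 = 28 Hz, folds to fs − 44 Hz = 12 Hz.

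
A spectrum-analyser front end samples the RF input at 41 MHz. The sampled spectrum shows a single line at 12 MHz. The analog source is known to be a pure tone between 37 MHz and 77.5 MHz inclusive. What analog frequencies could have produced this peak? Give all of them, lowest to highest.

53 MHz, 70 MHz

Frequencies that alias to 12 MHz are k·fs ± 12 MHz for integer k ≥ 0.
k=0: 12 MHz.
k=1: 29 MHz, 53 MHz.
k=2: 70 MHz, 94 MHz.
k=3: 111 MHz, 135 MHz.
Within [37 MHz, 77.5 MHz]: 53 MHz, 70 MHz.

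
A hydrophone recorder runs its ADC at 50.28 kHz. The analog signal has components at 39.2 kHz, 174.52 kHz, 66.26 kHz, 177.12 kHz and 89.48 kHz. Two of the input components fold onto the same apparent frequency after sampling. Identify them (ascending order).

fs/2 = 25.14 kHz.
39.2 kHz > fs/2 = 25.14 kHz, folds to fs − 39.2 kHz = 11.08 kHz.
174.52 kHz mod fs = 23.68 kHz.
23.68 kHz ≤ fs/2 = 25.14 kHz, appears at 23.68 kHz.
66.26 kHz mod fs = 15.98 kHz.
15.98 kHz ≤ fs/2 = 25.14 kHz, appears at 15.98 kHz.
177.12 kHz mod fs = 26.28 kHz.
26.28 kHz > fs/2 = 25.14 kHz, folds to fs − 26.28 kHz = 24 kHz.
89.48 kHz mod fs = 39.2 kHz.
39.2 kHz > fs/2 = 25.14 kHz, folds to fs − 39.2 kHz = 11.08 kHz.
39.2 kHz and 89.48 kHz both map to 11.08 kHz.

39.2 kHz, 89.48 kHz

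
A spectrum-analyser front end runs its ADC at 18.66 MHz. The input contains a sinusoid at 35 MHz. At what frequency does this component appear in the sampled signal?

35 MHz mod fs = 16.34 MHz.
16.34 MHz > fs/2 = 9.33 MHz, folds to fs − 16.34 MHz = 2.32 MHz.

2.32 MHz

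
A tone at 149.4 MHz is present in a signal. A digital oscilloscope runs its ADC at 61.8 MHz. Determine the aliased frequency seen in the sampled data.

149.4 MHz mod fs = 25.8 MHz.
25.8 MHz ≤ fs/2 = 30.9 MHz, appears at 25.8 MHz.

25.8 MHz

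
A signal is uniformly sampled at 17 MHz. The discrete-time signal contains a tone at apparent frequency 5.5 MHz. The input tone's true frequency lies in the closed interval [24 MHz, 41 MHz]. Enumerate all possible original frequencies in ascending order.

28.5 MHz, 39.5 MHz

Frequencies that alias to 5.5 MHz are k·fs ± 5.5 MHz for integer k ≥ 0.
k=0: 5.5 MHz.
k=1: 11.5 MHz, 22.5 MHz.
k=2: 28.5 MHz, 39.5 MHz.
k=3: 45.5 MHz, 56.5 MHz.
Within [24 MHz, 41 MHz]: 28.5 MHz, 39.5 MHz.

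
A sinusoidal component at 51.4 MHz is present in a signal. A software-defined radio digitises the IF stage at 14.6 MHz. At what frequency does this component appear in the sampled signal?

7 MHz

51.4 MHz mod fs = 7.6 MHz.
7.6 MHz > fs/2 = 7.3 MHz, folds to fs − 7.6 MHz = 7 MHz.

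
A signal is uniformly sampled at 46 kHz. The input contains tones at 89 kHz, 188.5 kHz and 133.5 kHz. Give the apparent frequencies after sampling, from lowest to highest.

3 kHz, 4.5 kHz

fs/2 = 23 kHz.
89 kHz mod fs = 43 kHz.
43 kHz > fs/2 = 23 kHz, folds to fs − 43 kHz = 3 kHz.
188.5 kHz mod fs = 4.5 kHz.
4.5 kHz ≤ fs/2 = 23 kHz, appears at 4.5 kHz.
133.5 kHz mod fs = 41.5 kHz.
41.5 kHz > fs/2 = 23 kHz, folds to fs − 41.5 kHz = 4.5 kHz.
Distinct values: {3 kHz, 4.5 kHz}.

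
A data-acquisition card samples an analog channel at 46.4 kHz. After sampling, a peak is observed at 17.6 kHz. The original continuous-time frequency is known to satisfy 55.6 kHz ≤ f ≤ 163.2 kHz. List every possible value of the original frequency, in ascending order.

Frequencies that alias to 17.6 kHz are k·fs ± 17.6 kHz for integer k ≥ 0.
k=0: 17.6 kHz.
k=1: 28.8 kHz, 64 kHz.
k=2: 75.2 kHz, 110.4 kHz.
k=3: 121.6 kHz, 156.8 kHz.
k=4: 168 kHz, 203.2 kHz.
Within [55.6 kHz, 163.2 kHz]: 64 kHz, 75.2 kHz, 110.4 kHz, 121.6 kHz, 156.8 kHz.

64 kHz, 75.2 kHz, 110.4 kHz, 121.6 kHz, 156.8 kHz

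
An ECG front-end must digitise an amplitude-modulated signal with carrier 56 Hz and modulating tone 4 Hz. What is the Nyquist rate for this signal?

AM sidebands sit at fc ± fm = 52 Hz and 60 Hz.
Highest-frequency component: 60 Hz.
Nyquist rate = 2 × 60 Hz = 120 Hz.

120 Hz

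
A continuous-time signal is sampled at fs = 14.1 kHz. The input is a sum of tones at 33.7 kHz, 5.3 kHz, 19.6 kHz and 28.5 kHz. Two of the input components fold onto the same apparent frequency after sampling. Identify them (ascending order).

19.6 kHz, 33.7 kHz

fs/2 = 7.05 kHz.
33.7 kHz mod fs = 5.5 kHz.
5.5 kHz ≤ fs/2 = 7.05 kHz, appears at 5.5 kHz.
5.3 kHz ≤ fs/2 = 7.05 kHz, passes unchanged.
19.6 kHz mod fs = 5.5 kHz.
5.5 kHz ≤ fs/2 = 7.05 kHz, appears at 5.5 kHz.
28.5 kHz mod fs = 0.3 kHz.
0.3 kHz ≤ fs/2 = 7.05 kHz, appears at 0.3 kHz.
19.6 kHz and 33.7 kHz both map to 5.5 kHz.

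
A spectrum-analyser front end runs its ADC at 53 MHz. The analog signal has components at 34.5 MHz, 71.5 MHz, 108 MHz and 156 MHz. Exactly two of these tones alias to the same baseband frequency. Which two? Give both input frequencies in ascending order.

fs/2 = 26.5 MHz.
34.5 MHz > fs/2 = 26.5 MHz, folds to fs − 34.5 MHz = 18.5 MHz.
71.5 MHz mod fs = 18.5 MHz.
18.5 MHz ≤ fs/2 = 26.5 MHz, appears at 18.5 MHz.
108 MHz mod fs = 2 MHz.
2 MHz ≤ fs/2 = 26.5 MHz, appears at 2 MHz.
156 MHz mod fs = 50 MHz.
50 MHz > fs/2 = 26.5 MHz, folds to fs − 50 MHz = 3 MHz.
34.5 MHz and 71.5 MHz both map to 18.5 MHz.

34.5 MHz, 71.5 MHz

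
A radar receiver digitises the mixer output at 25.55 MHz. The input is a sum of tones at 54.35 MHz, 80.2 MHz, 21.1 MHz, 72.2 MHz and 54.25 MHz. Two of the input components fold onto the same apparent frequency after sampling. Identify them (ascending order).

fs/2 = 12.775 MHz.
54.35 MHz mod fs = 3.25 MHz.
3.25 MHz ≤ fs/2 = 12.775 MHz, appears at 3.25 MHz.
80.2 MHz mod fs = 3.55 MHz.
3.55 MHz ≤ fs/2 = 12.775 MHz, appears at 3.55 MHz.
21.1 MHz > fs/2 = 12.775 MHz, folds to fs − 21.1 MHz = 4.45 MHz.
72.2 MHz mod fs = 21.1 MHz.
21.1 MHz > fs/2 = 12.775 MHz, folds to fs − 21.1 MHz = 4.45 MHz.
54.25 MHz mod fs = 3.15 MHz.
3.15 MHz ≤ fs/2 = 12.775 MHz, appears at 3.15 MHz.
21.1 MHz and 72.2 MHz both map to 4.45 MHz.

21.1 MHz, 72.2 MHz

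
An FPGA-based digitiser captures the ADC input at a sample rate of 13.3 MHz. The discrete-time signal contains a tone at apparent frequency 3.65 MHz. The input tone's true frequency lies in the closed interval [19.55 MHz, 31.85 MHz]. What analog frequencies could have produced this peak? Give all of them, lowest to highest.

22.95 MHz, 30.25 MHz

Frequencies that alias to 3.65 MHz are k·fs ± 3.65 MHz for integer k ≥ 0.
k=0: 3.65 MHz.
k=1: 9.65 MHz, 16.95 MHz.
k=2: 22.95 MHz, 30.25 MHz.
k=3: 36.25 MHz, 43.55 MHz.
Within [19.55 MHz, 31.85 MHz]: 22.95 MHz, 30.25 MHz.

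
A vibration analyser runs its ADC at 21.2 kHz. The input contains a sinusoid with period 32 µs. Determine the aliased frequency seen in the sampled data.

10.05 kHz

T = 32 µs → f = 1/T = 31.25 kHz.
31.25 kHz mod fs = 10.05 kHz.
10.05 kHz ≤ fs/2 = 10.6 kHz, appears at 10.05 kHz.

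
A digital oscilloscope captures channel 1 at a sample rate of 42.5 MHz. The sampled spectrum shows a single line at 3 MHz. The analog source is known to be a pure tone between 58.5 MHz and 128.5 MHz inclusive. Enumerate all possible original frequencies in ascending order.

82 MHz, 88 MHz, 124.5 MHz

Frequencies that alias to 3 MHz are k·fs ± 3 MHz for integer k ≥ 0.
k=0: 3 MHz.
k=1: 39.5 MHz, 45.5 MHz.
k=2: 82 MHz, 88 MHz.
k=3: 124.5 MHz, 130.5 MHz.
k=4: 167 MHz, 173 MHz.
Within [58.5 MHz, 128.5 MHz]: 82 MHz, 88 MHz, 124.5 MHz.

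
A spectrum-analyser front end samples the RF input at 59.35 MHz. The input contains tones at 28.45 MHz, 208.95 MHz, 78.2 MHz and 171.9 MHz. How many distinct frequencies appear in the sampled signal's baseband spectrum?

fs/2 = 29.675 MHz.
28.45 MHz ≤ fs/2 = 29.675 MHz, passes unchanged.
208.95 MHz mod fs = 30.9 MHz.
30.9 MHz > fs/2 = 29.675 MHz, folds to fs − 30.9 MHz = 28.45 MHz.
78.2 MHz mod fs = 18.85 MHz.
18.85 MHz ≤ fs/2 = 29.675 MHz, appears at 18.85 MHz.
171.9 MHz mod fs = 53.2 MHz.
53.2 MHz > fs/2 = 29.675 MHz, folds to fs − 53.2 MHz = 6.15 MHz.
Distinct values: {6.15 MHz, 18.85 MHz, 28.45 MHz} → 3.

3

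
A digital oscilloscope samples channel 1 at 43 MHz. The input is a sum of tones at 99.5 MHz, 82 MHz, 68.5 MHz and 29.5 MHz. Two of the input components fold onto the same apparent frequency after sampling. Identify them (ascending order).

fs/2 = 21.5 MHz.
99.5 MHz mod fs = 13.5 MHz.
13.5 MHz ≤ fs/2 = 21.5 MHz, appears at 13.5 MHz.
82 MHz mod fs = 39 MHz.
39 MHz > fs/2 = 21.5 MHz, folds to fs − 39 MHz = 4 MHz.
68.5 MHz mod fs = 25.5 MHz.
25.5 MHz > fs/2 = 21.5 MHz, folds to fs − 25.5 MHz = 17.5 MHz.
29.5 MHz > fs/2 = 21.5 MHz, folds to fs − 29.5 MHz = 13.5 MHz.
29.5 MHz and 99.5 MHz both map to 13.5 MHz.

29.5 MHz, 99.5 MHz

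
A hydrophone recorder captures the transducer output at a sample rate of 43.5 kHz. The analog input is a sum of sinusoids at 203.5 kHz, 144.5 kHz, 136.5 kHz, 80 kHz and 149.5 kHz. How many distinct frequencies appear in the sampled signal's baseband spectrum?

fs/2 = 21.75 kHz.
203.5 kHz mod fs = 29.5 kHz.
29.5 kHz > fs/2 = 21.75 kHz, folds to fs − 29.5 kHz = 14 kHz.
144.5 kHz mod fs = 14 kHz.
14 kHz ≤ fs/2 = 21.75 kHz, appears at 14 kHz.
136.5 kHz mod fs = 6 kHz.
6 kHz ≤ fs/2 = 21.75 kHz, appears at 6 kHz.
80 kHz mod fs = 36.5 kHz.
36.5 kHz > fs/2 = 21.75 kHz, folds to fs − 36.5 kHz = 7 kHz.
149.5 kHz mod fs = 19 kHz.
19 kHz ≤ fs/2 = 21.75 kHz, appears at 19 kHz.
Distinct values: {6 kHz, 7 kHz, 14 kHz, 19 kHz} → 4.

4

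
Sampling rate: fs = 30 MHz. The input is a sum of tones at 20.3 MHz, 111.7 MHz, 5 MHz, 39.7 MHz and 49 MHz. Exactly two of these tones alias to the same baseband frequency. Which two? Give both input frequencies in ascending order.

20.3 MHz, 39.7 MHz

fs/2 = 15 MHz.
20.3 MHz > fs/2 = 15 MHz, folds to fs − 20.3 MHz = 9.7 MHz.
111.7 MHz mod fs = 21.7 MHz.
21.7 MHz > fs/2 = 15 MHz, folds to fs − 21.7 MHz = 8.3 MHz.
5 MHz ≤ fs/2 = 15 MHz, passes unchanged.
39.7 MHz mod fs = 9.7 MHz.
9.7 MHz ≤ fs/2 = 15 MHz, appears at 9.7 MHz.
49 MHz mod fs = 19 MHz.
19 MHz > fs/2 = 15 MHz, folds to fs − 19 MHz = 11 MHz.
20.3 MHz and 39.7 MHz both map to 9.7 MHz.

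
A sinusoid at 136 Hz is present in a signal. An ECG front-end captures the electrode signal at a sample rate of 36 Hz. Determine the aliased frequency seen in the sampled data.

8 Hz

136 Hz mod fs = 28 Hz.
28 Hz > fs/2 = 18 Hz, folds to fs − 28 Hz = 8 Hz.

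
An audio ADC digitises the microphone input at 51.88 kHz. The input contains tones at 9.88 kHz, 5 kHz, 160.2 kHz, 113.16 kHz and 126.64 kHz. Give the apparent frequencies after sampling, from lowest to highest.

4.56 kHz, 5 kHz, 9.4 kHz, 9.88 kHz, 22.88 kHz

fs/2 = 25.94 kHz.
9.88 kHz ≤ fs/2 = 25.94 kHz, passes unchanged.
5 kHz ≤ fs/2 = 25.94 kHz, passes unchanged.
160.2 kHz mod fs = 4.56 kHz.
4.56 kHz ≤ fs/2 = 25.94 kHz, appears at 4.56 kHz.
113.16 kHz mod fs = 9.4 kHz.
9.4 kHz ≤ fs/2 = 25.94 kHz, appears at 9.4 kHz.
126.64 kHz mod fs = 22.88 kHz.
22.88 kHz ≤ fs/2 = 25.94 kHz, appears at 22.88 kHz.
Distinct values: {4.56 kHz, 5 kHz, 9.4 kHz, 9.88 kHz, 22.88 kHz}.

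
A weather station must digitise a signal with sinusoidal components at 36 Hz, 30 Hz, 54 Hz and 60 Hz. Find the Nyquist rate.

Highest-frequency component: 60 Hz.
Nyquist rate = 2 × 60 Hz = 120 Hz.

120 Hz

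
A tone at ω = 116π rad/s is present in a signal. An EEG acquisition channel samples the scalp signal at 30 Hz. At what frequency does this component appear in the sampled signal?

2 Hz

ω = 116π rad/s → f = ω/(2π) = 58 Hz.
58 Hz mod fs = 28 Hz.
28 Hz > fs/2 = 15 Hz, folds to fs − 28 Hz = 2 Hz.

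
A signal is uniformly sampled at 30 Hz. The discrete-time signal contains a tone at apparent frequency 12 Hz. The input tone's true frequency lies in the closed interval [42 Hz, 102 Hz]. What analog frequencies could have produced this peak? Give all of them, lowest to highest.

Frequencies that alias to 12 Hz are k·fs ± 12 Hz for integer k ≥ 0.
k=0: 12 Hz.
k=1: 18 Hz, 42 Hz.
k=2: 48 Hz, 72 Hz.
k=3: 78 Hz, 102 Hz.
k=4: 108 Hz, 132 Hz.
Within [42 Hz, 102 Hz]: 42 Hz, 48 Hz, 72 Hz, 78 Hz, 102 Hz.

42 Hz, 48 Hz, 72 Hz, 78 Hz, 102 Hz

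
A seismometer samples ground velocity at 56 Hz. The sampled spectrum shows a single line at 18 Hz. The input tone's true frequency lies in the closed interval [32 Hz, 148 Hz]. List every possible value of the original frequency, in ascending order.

38 Hz, 74 Hz, 94 Hz, 130 Hz

Frequencies that alias to 18 Hz are k·fs ± 18 Hz for integer k ≥ 0.
k=0: 18 Hz.
k=1: 38 Hz, 74 Hz.
k=2: 94 Hz, 130 Hz.
k=3: 150 Hz, 186 Hz.
Within [32 Hz, 148 Hz]: 38 Hz, 74 Hz, 94 Hz, 130 Hz.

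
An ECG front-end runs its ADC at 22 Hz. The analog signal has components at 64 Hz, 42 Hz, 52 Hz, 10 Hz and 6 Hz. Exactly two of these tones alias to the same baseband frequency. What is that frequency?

fs/2 = 11 Hz.
64 Hz mod fs = 20 Hz.
20 Hz > fs/2 = 11 Hz, folds to fs − 20 Hz = 2 Hz.
42 Hz mod fs = 20 Hz.
20 Hz > fs/2 = 11 Hz, folds to fs − 20 Hz = 2 Hz.
52 Hz mod fs = 8 Hz.
8 Hz ≤ fs/2 = 11 Hz, appears at 8 Hz.
10 Hz ≤ fs/2 = 11 Hz, passes unchanged.
6 Hz ≤ fs/2 = 11 Hz, passes unchanged.
42 Hz and 64 Hz both map to 2 Hz.

2 Hz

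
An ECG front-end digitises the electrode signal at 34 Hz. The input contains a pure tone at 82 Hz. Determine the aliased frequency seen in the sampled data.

82 Hz mod fs = 14 Hz.
14 Hz ≤ fs/2 = 17 Hz, appears at 14 Hz.

14 Hz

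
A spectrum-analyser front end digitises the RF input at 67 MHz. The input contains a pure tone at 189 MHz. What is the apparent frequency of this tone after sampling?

189 MHz mod fs = 55 MHz.
55 MHz > fs/2 = 33.5 MHz, folds to fs − 55 MHz = 12 MHz.

12 MHz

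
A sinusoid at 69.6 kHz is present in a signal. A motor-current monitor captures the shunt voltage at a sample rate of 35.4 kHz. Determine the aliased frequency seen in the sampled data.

1.2 kHz

69.6 kHz mod fs = 34.2 kHz.
34.2 kHz > fs/2 = 17.7 kHz, folds to fs − 34.2 kHz = 1.2 kHz.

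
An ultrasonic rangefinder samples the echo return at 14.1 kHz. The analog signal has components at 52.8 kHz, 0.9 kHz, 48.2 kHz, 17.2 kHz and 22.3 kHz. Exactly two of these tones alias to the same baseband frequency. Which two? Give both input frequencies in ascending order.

fs/2 = 7.05 kHz.
52.8 kHz mod fs = 10.5 kHz.
10.5 kHz > fs/2 = 7.05 kHz, folds to fs − 10.5 kHz = 3.6 kHz.
0.9 kHz ≤ fs/2 = 7.05 kHz, passes unchanged.
48.2 kHz mod fs = 5.9 kHz.
5.9 kHz ≤ fs/2 = 7.05 kHz, appears at 5.9 kHz.
17.2 kHz mod fs = 3.1 kHz.
3.1 kHz ≤ fs/2 = 7.05 kHz, appears at 3.1 kHz.
22.3 kHz mod fs = 8.2 kHz.
8.2 kHz > fs/2 = 7.05 kHz, folds to fs − 8.2 kHz = 5.9 kHz.
22.3 kHz and 48.2 kHz both map to 5.9 kHz.

22.3 kHz, 48.2 kHz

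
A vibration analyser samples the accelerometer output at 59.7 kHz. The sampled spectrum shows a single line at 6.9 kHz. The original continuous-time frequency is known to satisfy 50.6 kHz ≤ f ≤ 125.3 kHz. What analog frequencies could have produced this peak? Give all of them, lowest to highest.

52.8 kHz, 66.6 kHz, 112.5 kHz

Frequencies that alias to 6.9 kHz are k·fs ± 6.9 kHz for integer k ≥ 0.
k=0: 6.9 kHz.
k=1: 52.8 kHz, 66.6 kHz.
k=2: 112.5 kHz, 126.3 kHz.
k=3: 172.2 kHz, 186 kHz.
Within [50.6 kHz, 125.3 kHz]: 52.8 kHz, 66.6 kHz, 112.5 kHz.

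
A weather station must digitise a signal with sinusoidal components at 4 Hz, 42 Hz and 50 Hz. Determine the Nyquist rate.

100 Hz

Highest-frequency component: 50 Hz.
Nyquist rate = 2 × 50 Hz = 100 Hz.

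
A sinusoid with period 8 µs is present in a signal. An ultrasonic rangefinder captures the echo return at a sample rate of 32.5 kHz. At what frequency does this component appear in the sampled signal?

5 kHz

T = 8 µs → f = 1/T = 125 kHz.
125 kHz mod fs = 27.5 kHz.
27.5 kHz > fs/2 = 16.25 kHz, folds to fs − 27.5 kHz = 5 kHz.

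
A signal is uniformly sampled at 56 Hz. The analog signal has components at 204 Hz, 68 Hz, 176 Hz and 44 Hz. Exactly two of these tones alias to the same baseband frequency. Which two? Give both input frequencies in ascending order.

44 Hz, 68 Hz

fs/2 = 28 Hz.
204 Hz mod fs = 36 Hz.
36 Hz > fs/2 = 28 Hz, folds to fs − 36 Hz = 20 Hz.
68 Hz mod fs = 12 Hz.
12 Hz ≤ fs/2 = 28 Hz, appears at 12 Hz.
176 Hz mod fs = 8 Hz.
8 Hz ≤ fs/2 = 28 Hz, appears at 8 Hz.
44 Hz > fs/2 = 28 Hz, folds to fs − 44 Hz = 12 Hz.
44 Hz and 68 Hz both map to 12 Hz.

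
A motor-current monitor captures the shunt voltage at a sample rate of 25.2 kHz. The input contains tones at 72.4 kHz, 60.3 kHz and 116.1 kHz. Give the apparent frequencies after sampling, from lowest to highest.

fs/2 = 12.6 kHz.
72.4 kHz mod fs = 22 kHz.
22 kHz > fs/2 = 12.6 kHz, folds to fs − 22 kHz = 3.2 kHz.
60.3 kHz mod fs = 9.9 kHz.
9.9 kHz ≤ fs/2 = 12.6 kHz, appears at 9.9 kHz.
116.1 kHz mod fs = 15.3 kHz.
15.3 kHz > fs/2 = 12.6 kHz, folds to fs − 15.3 kHz = 9.9 kHz.
Distinct values: {3.2 kHz, 9.9 kHz}.

3.2 kHz, 9.9 kHz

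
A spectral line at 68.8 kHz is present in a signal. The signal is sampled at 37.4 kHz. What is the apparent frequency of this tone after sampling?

68.8 kHz mod fs = 31.4 kHz.
31.4 kHz > fs/2 = 18.7 kHz, folds to fs − 31.4 kHz = 6 kHz.

6 kHz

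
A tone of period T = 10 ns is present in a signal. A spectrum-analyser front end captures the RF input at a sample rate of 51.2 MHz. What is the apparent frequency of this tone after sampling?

2.4 MHz

T = 10 ns → f = 1/T = 100 MHz.
100 MHz mod fs = 48.8 MHz.
48.8 MHz > fs/2 = 25.6 MHz, folds to fs − 48.8 MHz = 2.4 MHz.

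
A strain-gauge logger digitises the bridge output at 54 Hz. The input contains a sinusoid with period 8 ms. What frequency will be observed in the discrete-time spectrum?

17 Hz

T = 8 ms → f = 1/T = 125 Hz.
125 Hz mod fs = 17 Hz.
17 Hz ≤ fs/2 = 27 Hz, appears at 17 Hz.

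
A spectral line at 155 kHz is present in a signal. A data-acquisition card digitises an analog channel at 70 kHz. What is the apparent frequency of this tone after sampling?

155 kHz mod fs = 15 kHz.
15 kHz ≤ fs/2 = 35 kHz, appears at 15 kHz.

15 kHz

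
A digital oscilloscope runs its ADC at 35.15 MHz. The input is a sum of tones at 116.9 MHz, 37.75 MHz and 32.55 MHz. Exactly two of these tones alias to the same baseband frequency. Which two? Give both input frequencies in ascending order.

fs/2 = 17.575 MHz.
116.9 MHz mod fs = 11.45 MHz.
11.45 MHz ≤ fs/2 = 17.575 MHz, appears at 11.45 MHz.
37.75 MHz mod fs = 2.6 MHz.
2.6 MHz ≤ fs/2 = 17.575 MHz, appears at 2.6 MHz.
32.55 MHz > fs/2 = 17.575 MHz, folds to fs − 32.55 MHz = 2.6 MHz.
32.55 MHz and 37.75 MHz both map to 2.6 MHz.

32.55 MHz, 37.75 MHz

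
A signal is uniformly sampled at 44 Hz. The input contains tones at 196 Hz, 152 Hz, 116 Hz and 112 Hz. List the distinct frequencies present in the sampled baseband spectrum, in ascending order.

fs/2 = 22 Hz.
196 Hz mod fs = 20 Hz.
20 Hz ≤ fs/2 = 22 Hz, appears at 20 Hz.
152 Hz mod fs = 20 Hz.
20 Hz ≤ fs/2 = 22 Hz, appears at 20 Hz.
116 Hz mod fs = 28 Hz.
28 Hz > fs/2 = 22 Hz, folds to fs − 28 Hz = 16 Hz.
112 Hz mod fs = 24 Hz.
24 Hz > fs/2 = 22 Hz, folds to fs − 24 Hz = 20 Hz.
Distinct values: {16 Hz, 20 Hz}.

16 Hz, 20 Hz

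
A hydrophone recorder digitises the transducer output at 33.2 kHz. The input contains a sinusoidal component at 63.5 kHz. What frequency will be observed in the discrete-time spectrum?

2.9 kHz

63.5 kHz mod fs = 30.3 kHz.
30.3 kHz > fs/2 = 16.6 kHz, folds to fs − 30.3 kHz = 2.9 kHz.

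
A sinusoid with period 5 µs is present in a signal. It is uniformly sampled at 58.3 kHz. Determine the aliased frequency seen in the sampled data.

25.1 kHz

T = 5 µs → f = 1/T = 200 kHz.
200 kHz mod fs = 25.1 kHz.
25.1 kHz ≤ fs/2 = 29.15 kHz, appears at 25.1 kHz.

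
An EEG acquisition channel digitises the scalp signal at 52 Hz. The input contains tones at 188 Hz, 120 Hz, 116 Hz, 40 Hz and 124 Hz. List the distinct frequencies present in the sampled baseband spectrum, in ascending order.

fs/2 = 26 Hz.
188 Hz mod fs = 32 Hz.
32 Hz > fs/2 = 26 Hz, folds to fs − 32 Hz = 20 Hz.
120 Hz mod fs = 16 Hz.
16 Hz ≤ fs/2 = 26 Hz, appears at 16 Hz.
116 Hz mod fs = 12 Hz.
12 Hz ≤ fs/2 = 26 Hz, appears at 12 Hz.
40 Hz > fs/2 = 26 Hz, folds to fs − 40 Hz = 12 Hz.
124 Hz mod fs = 20 Hz.
20 Hz ≤ fs/2 = 26 Hz, appears at 20 Hz.
Distinct values: {12 Hz, 16 Hz, 20 Hz}.

12 Hz, 16 Hz, 20 Hz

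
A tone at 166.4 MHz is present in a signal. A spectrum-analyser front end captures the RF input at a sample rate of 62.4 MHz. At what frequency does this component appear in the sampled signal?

20.8 MHz

166.4 MHz mod fs = 41.6 MHz.
41.6 MHz > fs/2 = 31.2 MHz, folds to fs − 41.6 MHz = 20.8 MHz.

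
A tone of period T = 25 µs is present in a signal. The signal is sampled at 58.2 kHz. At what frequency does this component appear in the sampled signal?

T = 25 µs → f = 1/T = 40 kHz.
40 kHz > fs/2 = 29.1 kHz, folds to fs − 40 kHz = 18.2 kHz.

18.2 kHz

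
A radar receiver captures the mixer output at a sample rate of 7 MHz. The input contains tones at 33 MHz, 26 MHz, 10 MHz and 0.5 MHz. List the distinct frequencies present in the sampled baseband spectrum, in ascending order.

0.5 MHz, 2 MHz, 3 MHz

fs/2 = 3.5 MHz.
33 MHz mod fs = 5 MHz.
5 MHz > fs/2 = 3.5 MHz, folds to fs − 5 MHz = 2 MHz.
26 MHz mod fs = 5 MHz.
5 MHz > fs/2 = 3.5 MHz, folds to fs − 5 MHz = 2 MHz.
10 MHz mod fs = 3 MHz.
3 MHz ≤ fs/2 = 3.5 MHz, appears at 3 MHz.
0.5 MHz ≤ fs/2 = 3.5 MHz, passes unchanged.
Distinct values: {0.5 MHz, 2 MHz, 3 MHz}.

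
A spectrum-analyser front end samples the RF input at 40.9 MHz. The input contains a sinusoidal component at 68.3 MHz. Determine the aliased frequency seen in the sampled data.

68.3 MHz mod fs = 27.4 MHz.
27.4 MHz > fs/2 = 20.45 MHz, folds to fs − 27.4 MHz = 13.5 MHz.

13.5 MHz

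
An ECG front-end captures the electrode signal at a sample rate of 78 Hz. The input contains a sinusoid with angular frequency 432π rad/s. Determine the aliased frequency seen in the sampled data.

18 Hz

ω = 432π rad/s → f = ω/(2π) = 216 Hz.
216 Hz mod fs = 60 Hz.
60 Hz > fs/2 = 39 Hz, folds to fs − 60 Hz = 18 Hz.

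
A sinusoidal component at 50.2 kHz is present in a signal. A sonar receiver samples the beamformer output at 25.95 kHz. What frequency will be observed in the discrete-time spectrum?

1.7 kHz

50.2 kHz mod fs = 24.25 kHz.
24.25 kHz > fs/2 = 12.975 kHz, folds to fs − 24.25 kHz = 1.7 kHz.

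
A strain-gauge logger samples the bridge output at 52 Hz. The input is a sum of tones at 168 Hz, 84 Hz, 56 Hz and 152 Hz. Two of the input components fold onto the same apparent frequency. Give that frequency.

fs/2 = 26 Hz.
168 Hz mod fs = 12 Hz.
12 Hz ≤ fs/2 = 26 Hz, appears at 12 Hz.
84 Hz mod fs = 32 Hz.
32 Hz > fs/2 = 26 Hz, folds to fs − 32 Hz = 20 Hz.
56 Hz mod fs = 4 Hz.
4 Hz ≤ fs/2 = 26 Hz, appears at 4 Hz.
152 Hz mod fs = 48 Hz.
48 Hz > fs/2 = 26 Hz, folds to fs − 48 Hz = 4 Hz.
56 Hz and 152 Hz both map to 4 Hz.

4 Hz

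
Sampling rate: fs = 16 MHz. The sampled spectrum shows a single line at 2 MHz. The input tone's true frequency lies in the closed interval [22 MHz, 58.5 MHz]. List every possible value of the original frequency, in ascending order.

30 MHz, 34 MHz, 46 MHz, 50 MHz

Frequencies that alias to 2 MHz are k·fs ± 2 MHz for integer k ≥ 0.
k=0: 2 MHz.
k=1: 14 MHz, 18 MHz.
k=2: 30 MHz, 34 MHz.
k=3: 46 MHz, 50 MHz.
k=4: 62 MHz, 66 MHz.
Within [22 MHz, 58.5 MHz]: 30 MHz, 34 MHz, 46 MHz, 50 MHz.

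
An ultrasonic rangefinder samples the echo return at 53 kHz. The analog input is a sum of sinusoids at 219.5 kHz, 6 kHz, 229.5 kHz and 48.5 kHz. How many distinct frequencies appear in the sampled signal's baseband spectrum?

fs/2 = 26.5 kHz.
219.5 kHz mod fs = 7.5 kHz.
7.5 kHz ≤ fs/2 = 26.5 kHz, appears at 7.5 kHz.
6 kHz ≤ fs/2 = 26.5 kHz, passes unchanged.
229.5 kHz mod fs = 17.5 kHz.
17.5 kHz ≤ fs/2 = 26.5 kHz, appears at 17.5 kHz.
48.5 kHz > fs/2 = 26.5 kHz, folds to fs − 48.5 kHz = 4.5 kHz.
Distinct values: {4.5 kHz, 6 kHz, 7.5 kHz, 17.5 kHz} → 4.

4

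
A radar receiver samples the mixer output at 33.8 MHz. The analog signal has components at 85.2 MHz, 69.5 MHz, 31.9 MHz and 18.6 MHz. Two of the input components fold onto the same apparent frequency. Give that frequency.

1.9 MHz

fs/2 = 16.9 MHz.
85.2 MHz mod fs = 17.6 MHz.
17.6 MHz > fs/2 = 16.9 MHz, folds to fs − 17.6 MHz = 16.2 MHz.
69.5 MHz mod fs = 1.9 MHz.
1.9 MHz ≤ fs/2 = 16.9 MHz, appears at 1.9 MHz.
31.9 MHz > fs/2 = 16.9 MHz, folds to fs − 31.9 MHz = 1.9 MHz.
18.6 MHz > fs/2 = 16.9 MHz, folds to fs − 18.6 MHz = 15.2 MHz.
31.9 MHz and 69.5 MHz both map to 1.9 MHz.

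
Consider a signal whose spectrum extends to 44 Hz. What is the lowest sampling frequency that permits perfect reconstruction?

88 Hz

Nyquist rate = 2 × 44 Hz = 88 Hz.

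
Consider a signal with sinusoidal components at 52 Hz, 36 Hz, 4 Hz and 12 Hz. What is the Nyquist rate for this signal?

Highest-frequency component: 52 Hz.
Nyquist rate = 2 × 52 Hz = 104 Hz.

104 Hz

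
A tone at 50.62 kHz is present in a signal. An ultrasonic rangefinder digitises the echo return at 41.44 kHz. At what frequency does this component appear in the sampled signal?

50.62 kHz mod fs = 9.18 kHz.
9.18 kHz ≤ fs/2 = 20.72 kHz, appears at 9.18 kHz.

9.18 kHz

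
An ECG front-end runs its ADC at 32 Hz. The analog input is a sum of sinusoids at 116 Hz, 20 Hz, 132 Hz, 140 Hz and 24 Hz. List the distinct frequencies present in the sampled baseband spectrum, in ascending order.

4 Hz, 8 Hz, 12 Hz

fs/2 = 16 Hz.
116 Hz mod fs = 20 Hz.
20 Hz > fs/2 = 16 Hz, folds to fs − 20 Hz = 12 Hz.
20 Hz > fs/2 = 16 Hz, folds to fs − 20 Hz = 12 Hz.
132 Hz mod fs = 4 Hz.
4 Hz ≤ fs/2 = 16 Hz, appears at 4 Hz.
140 Hz mod fs = 12 Hz.
12 Hz ≤ fs/2 = 16 Hz, appears at 12 Hz.
24 Hz > fs/2 = 16 Hz, folds to fs − 24 Hz = 8 Hz.
Distinct values: {4 Hz, 8 Hz, 12 Hz}.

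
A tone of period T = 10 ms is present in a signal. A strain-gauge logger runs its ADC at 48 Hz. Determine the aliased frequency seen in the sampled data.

4 Hz

T = 10 ms → f = 1/T = 100 Hz.
100 Hz mod fs = 4 Hz.
4 Hz ≤ fs/2 = 24 Hz, appears at 4 Hz.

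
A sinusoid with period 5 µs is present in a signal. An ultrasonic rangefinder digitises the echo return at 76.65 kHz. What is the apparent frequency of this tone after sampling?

T = 5 µs → f = 1/T = 200 kHz.
200 kHz mod fs = 46.7 kHz.
46.7 kHz > fs/2 = 38.325 kHz, folds to fs − 46.7 kHz = 29.95 kHz.

29.95 kHz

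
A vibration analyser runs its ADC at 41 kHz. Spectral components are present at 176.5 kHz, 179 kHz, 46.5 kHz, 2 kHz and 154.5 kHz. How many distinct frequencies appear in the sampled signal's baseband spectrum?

5

fs/2 = 20.5 kHz.
176.5 kHz mod fs = 12.5 kHz.
12.5 kHz ≤ fs/2 = 20.5 kHz, appears at 12.5 kHz.
179 kHz mod fs = 15 kHz.
15 kHz ≤ fs/2 = 20.5 kHz, appears at 15 kHz.
46.5 kHz mod fs = 5.5 kHz.
5.5 kHz ≤ fs/2 = 20.5 kHz, appears at 5.5 kHz.
2 kHz ≤ fs/2 = 20.5 kHz, passes unchanged.
154.5 kHz mod fs = 31.5 kHz.
31.5 kHz > fs/2 = 20.5 kHz, folds to fs − 31.5 kHz = 9.5 kHz.
Distinct values: {2 kHz, 5.5 kHz, 9.5 kHz, 12.5 kHz, 15 kHz} → 5.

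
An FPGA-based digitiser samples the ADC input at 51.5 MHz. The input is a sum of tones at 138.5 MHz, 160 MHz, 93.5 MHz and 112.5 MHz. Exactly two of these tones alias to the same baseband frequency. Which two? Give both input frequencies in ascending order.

fs/2 = 25.75 MHz.
138.5 MHz mod fs = 35.5 MHz.
35.5 MHz > fs/2 = 25.75 MHz, folds to fs − 35.5 MHz = 16 MHz.
160 MHz mod fs = 5.5 MHz.
5.5 MHz ≤ fs/2 = 25.75 MHz, appears at 5.5 MHz.
93.5 MHz mod fs = 42 MHz.
42 MHz > fs/2 = 25.75 MHz, folds to fs − 42 MHz = 9.5 MHz.
112.5 MHz mod fs = 9.5 MHz.
9.5 MHz ≤ fs/2 = 25.75 MHz, appears at 9.5 MHz.
93.5 MHz and 112.5 MHz both map to 9.5 MHz.

93.5 MHz, 112.5 MHz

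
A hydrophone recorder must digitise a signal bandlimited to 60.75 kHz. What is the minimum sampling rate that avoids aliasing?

Nyquist rate = 2 × 60.75 kHz = 121.5 kHz.

121.5 kHz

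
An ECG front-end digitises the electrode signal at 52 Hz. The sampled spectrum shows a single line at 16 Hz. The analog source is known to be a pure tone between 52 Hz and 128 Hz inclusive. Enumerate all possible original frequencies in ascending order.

68 Hz, 88 Hz, 120 Hz

Frequencies that alias to 16 Hz are k·fs ± 16 Hz for integer k ≥ 0.
k=0: 16 Hz.
k=1: 36 Hz, 68 Hz.
k=2: 88 Hz, 120 Hz.
k=3: 140 Hz, 172 Hz.
Within [52 Hz, 128 Hz]: 68 Hz, 88 Hz, 120 Hz.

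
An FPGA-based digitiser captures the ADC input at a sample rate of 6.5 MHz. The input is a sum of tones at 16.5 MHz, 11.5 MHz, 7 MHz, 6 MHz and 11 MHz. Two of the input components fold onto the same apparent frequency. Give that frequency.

0.5 MHz

fs/2 = 3.25 MHz.
16.5 MHz mod fs = 3.5 MHz.
3.5 MHz > fs/2 = 3.25 MHz, folds to fs − 3.5 MHz = 3 MHz.
11.5 MHz mod fs = 5 MHz.
5 MHz > fs/2 = 3.25 MHz, folds to fs − 5 MHz = 1.5 MHz.
7 MHz mod fs = 0.5 MHz.
0.5 MHz ≤ fs/2 = 3.25 MHz, appears at 0.5 MHz.
6 MHz > fs/2 = 3.25 MHz, folds to fs − 6 MHz = 0.5 MHz.
11 MHz mod fs = 4.5 MHz.
4.5 MHz > fs/2 = 3.25 MHz, folds to fs − 4.5 MHz = 2 MHz.
6 MHz and 7 MHz both map to 0.5 MHz.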